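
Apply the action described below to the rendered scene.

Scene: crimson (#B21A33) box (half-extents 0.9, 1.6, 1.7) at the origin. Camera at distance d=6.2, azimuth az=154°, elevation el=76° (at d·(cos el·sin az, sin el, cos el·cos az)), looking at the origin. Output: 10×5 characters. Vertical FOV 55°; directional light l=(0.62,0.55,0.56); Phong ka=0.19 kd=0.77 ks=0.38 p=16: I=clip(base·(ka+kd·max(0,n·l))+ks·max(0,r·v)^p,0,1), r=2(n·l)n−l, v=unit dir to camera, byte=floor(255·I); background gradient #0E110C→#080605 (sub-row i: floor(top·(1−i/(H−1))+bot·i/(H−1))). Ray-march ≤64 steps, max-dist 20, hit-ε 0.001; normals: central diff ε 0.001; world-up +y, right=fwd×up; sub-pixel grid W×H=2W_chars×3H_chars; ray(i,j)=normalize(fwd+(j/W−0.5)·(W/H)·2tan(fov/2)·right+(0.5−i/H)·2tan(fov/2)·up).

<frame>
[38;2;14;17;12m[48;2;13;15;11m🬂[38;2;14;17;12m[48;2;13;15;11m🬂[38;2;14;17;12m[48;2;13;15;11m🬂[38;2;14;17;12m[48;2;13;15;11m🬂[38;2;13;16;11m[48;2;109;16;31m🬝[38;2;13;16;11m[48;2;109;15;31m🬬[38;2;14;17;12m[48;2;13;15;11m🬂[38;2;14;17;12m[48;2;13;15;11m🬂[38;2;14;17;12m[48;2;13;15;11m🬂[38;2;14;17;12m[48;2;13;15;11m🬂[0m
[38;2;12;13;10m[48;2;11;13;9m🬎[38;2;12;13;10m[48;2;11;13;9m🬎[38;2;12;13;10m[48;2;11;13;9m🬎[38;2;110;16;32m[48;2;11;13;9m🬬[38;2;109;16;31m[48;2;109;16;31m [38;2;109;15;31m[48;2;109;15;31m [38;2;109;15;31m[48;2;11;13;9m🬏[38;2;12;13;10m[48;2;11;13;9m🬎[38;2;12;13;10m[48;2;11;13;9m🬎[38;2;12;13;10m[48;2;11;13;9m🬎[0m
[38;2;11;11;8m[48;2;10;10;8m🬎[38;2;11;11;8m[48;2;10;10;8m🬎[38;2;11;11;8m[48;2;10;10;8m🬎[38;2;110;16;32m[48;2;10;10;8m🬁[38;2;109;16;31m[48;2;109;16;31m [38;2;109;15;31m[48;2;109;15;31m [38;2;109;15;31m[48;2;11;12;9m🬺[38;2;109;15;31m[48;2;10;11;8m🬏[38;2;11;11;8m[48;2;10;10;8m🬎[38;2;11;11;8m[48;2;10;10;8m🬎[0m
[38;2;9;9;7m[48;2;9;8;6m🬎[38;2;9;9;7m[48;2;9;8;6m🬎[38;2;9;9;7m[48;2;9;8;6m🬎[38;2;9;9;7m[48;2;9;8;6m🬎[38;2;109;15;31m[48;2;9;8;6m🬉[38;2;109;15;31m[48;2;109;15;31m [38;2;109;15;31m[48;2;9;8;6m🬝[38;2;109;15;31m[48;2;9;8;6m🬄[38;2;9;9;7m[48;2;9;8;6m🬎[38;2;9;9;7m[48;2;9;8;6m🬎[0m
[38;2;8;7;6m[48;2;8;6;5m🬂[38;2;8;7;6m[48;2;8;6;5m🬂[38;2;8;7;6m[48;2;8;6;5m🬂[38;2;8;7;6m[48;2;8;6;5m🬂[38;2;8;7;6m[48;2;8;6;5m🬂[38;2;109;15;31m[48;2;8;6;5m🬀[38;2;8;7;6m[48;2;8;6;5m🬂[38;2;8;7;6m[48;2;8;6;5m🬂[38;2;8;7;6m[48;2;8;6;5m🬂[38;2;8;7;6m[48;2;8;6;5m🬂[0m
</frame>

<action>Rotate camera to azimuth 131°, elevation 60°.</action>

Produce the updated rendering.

<frame>
[38;2;14;17;12m[48;2;13;15;11m🬂[38;2;14;17;12m[48;2;13;15;11m🬂[38;2;14;17;12m[48;2;13;15;11m🬂[38;2;14;17;12m[48;2;13;15;11m🬂[38;2;13;16;11m[48;2;109;15;31m🬬[38;2;14;17;12m[48;2;13;15;11m🬂[38;2;14;17;12m[48;2;13;15;11m🬂[38;2;14;17;12m[48;2;13;15;11m🬂[38;2;14;17;12m[48;2;13;15;11m🬂[38;2;14;17;12m[48;2;13;15;11m🬂[0m
[38;2;12;13;10m[48;2;11;13;9m🬎[38;2;12;13;10m[48;2;11;13;9m🬎[38;2;109;15;31m[48;2;11;13;9m🬇[38;2;12;14;10m[48;2;109;15;31m🬀[38;2;109;15;31m[48;2;109;15;31m [38;2;109;15;31m[48;2;12;14;10m🬺[38;2;109;15;31m[48;2;12;13;10m🬱[38;2;12;13;10m[48;2;11;13;9m🬎[38;2;12;13;10m[48;2;11;13;9m🬎[38;2;12;13;10m[48;2;11;13;9m🬎[0m
[38;2;11;11;8m[48;2;10;10;8m🬎[38;2;11;11;8m[48;2;10;10;8m🬎[38;2;11;11;8m[48;2;10;10;8m🬎[38;2;118;17;34m[48;2;10;10;8m🬬[38;2;109;15;31m[48;2;118;17;34m🬊[38;2;109;15;31m[48;2;109;15;31m [38;2;109;15;31m[48;2;109;15;31m [38;2;109;15;31m[48;2;10;10;8m🬝[38;2;11;11;8m[48;2;10;10;8m🬎[38;2;11;11;8m[48;2;10;10;8m🬎[0m
[38;2;9;9;7m[48;2;9;8;6m🬎[38;2;9;9;7m[48;2;9;8;6m🬎[38;2;9;9;7m[48;2;9;8;6m🬎[38;2;9;9;7m[48;2;9;8;6m🬎[38;2;118;17;34m[48;2;9;8;6m🬊[38;2;118;17;34m[48;2;109;15;31m🬺[38;2;113;16;32m[48;2;21;6;7m🬕[38;2;9;9;7m[48;2;9;8;6m🬎[38;2;9;9;7m[48;2;9;8;6m🬎[38;2;9;9;7m[48;2;9;8;6m🬎[0m
[38;2;8;7;6m[48;2;8;6;5m🬂[38;2;8;7;6m[48;2;8;6;5m🬂[38;2;8;7;6m[48;2;8;6;5m🬂[38;2;8;7;6m[48;2;8;6;5m🬂[38;2;8;7;6m[48;2;8;6;5m🬂[38;2;118;17;34m[48;2;8;6;5m🬁[38;2;8;7;6m[48;2;8;6;5m🬂[38;2;8;7;6m[48;2;8;6;5m🬂[38;2;8;7;6m[48;2;8;6;5m🬂[38;2;8;7;6m[48;2;8;6;5m🬂[0m
</frame>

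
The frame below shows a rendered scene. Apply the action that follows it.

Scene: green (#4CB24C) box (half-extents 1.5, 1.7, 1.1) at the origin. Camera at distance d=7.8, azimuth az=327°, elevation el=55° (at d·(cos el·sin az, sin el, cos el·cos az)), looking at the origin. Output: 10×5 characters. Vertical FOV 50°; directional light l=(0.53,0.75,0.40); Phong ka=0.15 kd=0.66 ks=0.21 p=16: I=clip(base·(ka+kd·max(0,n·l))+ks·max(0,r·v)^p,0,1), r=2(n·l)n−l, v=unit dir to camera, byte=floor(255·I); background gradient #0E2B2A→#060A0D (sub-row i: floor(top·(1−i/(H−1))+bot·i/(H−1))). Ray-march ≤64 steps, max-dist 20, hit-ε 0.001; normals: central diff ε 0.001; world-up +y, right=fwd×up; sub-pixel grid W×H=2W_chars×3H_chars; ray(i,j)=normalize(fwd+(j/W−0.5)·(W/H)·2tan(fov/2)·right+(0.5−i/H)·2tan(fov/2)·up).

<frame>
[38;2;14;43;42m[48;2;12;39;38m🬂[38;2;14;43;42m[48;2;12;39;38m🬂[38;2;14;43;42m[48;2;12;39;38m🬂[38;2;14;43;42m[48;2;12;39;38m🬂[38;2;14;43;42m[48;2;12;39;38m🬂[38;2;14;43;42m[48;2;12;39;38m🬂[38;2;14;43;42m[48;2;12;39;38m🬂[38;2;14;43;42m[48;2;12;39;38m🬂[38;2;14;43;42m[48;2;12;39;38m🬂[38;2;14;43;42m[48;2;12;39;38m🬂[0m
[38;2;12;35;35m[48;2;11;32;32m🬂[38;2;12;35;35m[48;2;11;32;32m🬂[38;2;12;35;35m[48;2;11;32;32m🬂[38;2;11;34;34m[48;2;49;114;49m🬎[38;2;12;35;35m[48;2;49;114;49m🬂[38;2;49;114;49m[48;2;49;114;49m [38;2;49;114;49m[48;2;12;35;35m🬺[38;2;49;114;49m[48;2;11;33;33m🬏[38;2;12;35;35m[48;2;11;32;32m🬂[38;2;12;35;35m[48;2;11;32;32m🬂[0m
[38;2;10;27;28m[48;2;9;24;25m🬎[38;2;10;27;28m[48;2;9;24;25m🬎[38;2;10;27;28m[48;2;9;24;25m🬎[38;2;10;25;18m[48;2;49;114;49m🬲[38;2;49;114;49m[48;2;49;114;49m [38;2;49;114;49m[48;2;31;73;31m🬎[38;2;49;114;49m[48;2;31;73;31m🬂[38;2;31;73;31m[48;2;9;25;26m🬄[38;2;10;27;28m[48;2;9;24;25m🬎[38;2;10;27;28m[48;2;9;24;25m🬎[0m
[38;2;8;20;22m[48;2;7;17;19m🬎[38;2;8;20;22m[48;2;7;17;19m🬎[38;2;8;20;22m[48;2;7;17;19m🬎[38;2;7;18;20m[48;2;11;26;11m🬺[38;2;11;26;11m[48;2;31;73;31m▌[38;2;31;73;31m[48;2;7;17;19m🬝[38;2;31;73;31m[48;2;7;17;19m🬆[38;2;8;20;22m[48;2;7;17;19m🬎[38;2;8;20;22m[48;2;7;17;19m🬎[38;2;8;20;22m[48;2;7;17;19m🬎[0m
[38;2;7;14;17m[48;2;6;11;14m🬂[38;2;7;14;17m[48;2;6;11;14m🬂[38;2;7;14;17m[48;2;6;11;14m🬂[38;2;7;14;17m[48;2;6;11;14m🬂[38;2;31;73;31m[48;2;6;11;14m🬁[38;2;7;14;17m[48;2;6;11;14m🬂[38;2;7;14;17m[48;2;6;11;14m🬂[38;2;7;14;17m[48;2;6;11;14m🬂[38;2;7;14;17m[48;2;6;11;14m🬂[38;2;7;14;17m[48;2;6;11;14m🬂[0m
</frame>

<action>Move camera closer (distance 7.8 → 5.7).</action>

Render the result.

<frame>
[38;2;14;43;42m[48;2;12;39;38m🬂[38;2;14;43;42m[48;2;12;39;38m🬂[38;2;14;43;42m[48;2;12;39;38m🬂[38;2;14;43;42m[48;2;12;39;38m🬂[38;2;13;41;40m[48;2;49;114;49m🬎[38;2;14;43;42m[48;2;49;114;49m🬂[38;2;14;43;42m[48;2;50;116;50m🬂[38;2;49;114;49m[48;2;13;40;39m🬏[38;2;14;43;42m[48;2;12;39;38m🬂[38;2;14;43;42m[48;2;12;39;38m🬂[0m
[38;2;12;35;35m[48;2;11;32;32m🬂[38;2;12;35;35m[48;2;11;32;32m🬂[38;2;49;114;49m[48;2;11;30;23m🬫[38;2;49;114;49m[48;2;49;114;49m [38;2;49;114;49m[48;2;49;114;49m [38;2;49;114;49m[48;2;49;114;49m [38;2;49;114;49m[48;2;49;114;49m [38;2;49;114;49m[48;2;49;114;49m [38;2;49;114;49m[48;2;15;41;33m🬃[38;2;12;35;35m[48;2;11;32;32m🬂[0m
[38;2;10;27;28m[48;2;9;24;25m🬎[38;2;10;27;28m[48;2;9;24;25m🬎[38;2;49;114;49m[48;2;9;25;23m🬁[38;2;49;114;49m[48;2;49;114;49m [38;2;49;114;49m[48;2;49;114;49m [38;2;49;114;49m[48;2;31;73;31m🬎[38;2;49;114;49m[48;2;31;73;31m🬂[38;2;31;73;31m[48;2;31;73;31m [38;2;31;73;31m[48;2;9;25;26m🬀[38;2;10;27;28m[48;2;9;24;25m🬎[0m
[38;2;8;20;22m[48;2;7;17;19m🬎[38;2;8;20;22m[48;2;7;17;19m🬎[38;2;8;20;22m[48;2;7;17;19m🬎[38;2;40;93;40m[48;2;7;18;20m🬉[38;2;49;114;49m[48;2;31;73;31m🬀[38;2;31;73;31m[48;2;31;73;31m [38;2;31;73;31m[48;2;7;17;19m🬝[38;2;31;73;31m[48;2;7;18;20m🬄[38;2;8;20;22m[48;2;7;17;19m🬎[38;2;8;20;22m[48;2;7;17;19m🬎[0m
[38;2;7;14;17m[48;2;6;11;14m🬂[38;2;7;14;17m[48;2;6;11;14m🬂[38;2;7;14;17m[48;2;6;11;14m🬂[38;2;7;14;17m[48;2;6;11;14m🬂[38;2;31;73;31m[48;2;6;10;13m🬎[38;2;31;73;31m[48;2;6;11;14m🬂[38;2;7;14;17m[48;2;6;11;14m🬂[38;2;7;14;17m[48;2;6;11;14m🬂[38;2;7;14;17m[48;2;6;11;14m🬂[38;2;7;14;17m[48;2;6;11;14m🬂[0m
</frame>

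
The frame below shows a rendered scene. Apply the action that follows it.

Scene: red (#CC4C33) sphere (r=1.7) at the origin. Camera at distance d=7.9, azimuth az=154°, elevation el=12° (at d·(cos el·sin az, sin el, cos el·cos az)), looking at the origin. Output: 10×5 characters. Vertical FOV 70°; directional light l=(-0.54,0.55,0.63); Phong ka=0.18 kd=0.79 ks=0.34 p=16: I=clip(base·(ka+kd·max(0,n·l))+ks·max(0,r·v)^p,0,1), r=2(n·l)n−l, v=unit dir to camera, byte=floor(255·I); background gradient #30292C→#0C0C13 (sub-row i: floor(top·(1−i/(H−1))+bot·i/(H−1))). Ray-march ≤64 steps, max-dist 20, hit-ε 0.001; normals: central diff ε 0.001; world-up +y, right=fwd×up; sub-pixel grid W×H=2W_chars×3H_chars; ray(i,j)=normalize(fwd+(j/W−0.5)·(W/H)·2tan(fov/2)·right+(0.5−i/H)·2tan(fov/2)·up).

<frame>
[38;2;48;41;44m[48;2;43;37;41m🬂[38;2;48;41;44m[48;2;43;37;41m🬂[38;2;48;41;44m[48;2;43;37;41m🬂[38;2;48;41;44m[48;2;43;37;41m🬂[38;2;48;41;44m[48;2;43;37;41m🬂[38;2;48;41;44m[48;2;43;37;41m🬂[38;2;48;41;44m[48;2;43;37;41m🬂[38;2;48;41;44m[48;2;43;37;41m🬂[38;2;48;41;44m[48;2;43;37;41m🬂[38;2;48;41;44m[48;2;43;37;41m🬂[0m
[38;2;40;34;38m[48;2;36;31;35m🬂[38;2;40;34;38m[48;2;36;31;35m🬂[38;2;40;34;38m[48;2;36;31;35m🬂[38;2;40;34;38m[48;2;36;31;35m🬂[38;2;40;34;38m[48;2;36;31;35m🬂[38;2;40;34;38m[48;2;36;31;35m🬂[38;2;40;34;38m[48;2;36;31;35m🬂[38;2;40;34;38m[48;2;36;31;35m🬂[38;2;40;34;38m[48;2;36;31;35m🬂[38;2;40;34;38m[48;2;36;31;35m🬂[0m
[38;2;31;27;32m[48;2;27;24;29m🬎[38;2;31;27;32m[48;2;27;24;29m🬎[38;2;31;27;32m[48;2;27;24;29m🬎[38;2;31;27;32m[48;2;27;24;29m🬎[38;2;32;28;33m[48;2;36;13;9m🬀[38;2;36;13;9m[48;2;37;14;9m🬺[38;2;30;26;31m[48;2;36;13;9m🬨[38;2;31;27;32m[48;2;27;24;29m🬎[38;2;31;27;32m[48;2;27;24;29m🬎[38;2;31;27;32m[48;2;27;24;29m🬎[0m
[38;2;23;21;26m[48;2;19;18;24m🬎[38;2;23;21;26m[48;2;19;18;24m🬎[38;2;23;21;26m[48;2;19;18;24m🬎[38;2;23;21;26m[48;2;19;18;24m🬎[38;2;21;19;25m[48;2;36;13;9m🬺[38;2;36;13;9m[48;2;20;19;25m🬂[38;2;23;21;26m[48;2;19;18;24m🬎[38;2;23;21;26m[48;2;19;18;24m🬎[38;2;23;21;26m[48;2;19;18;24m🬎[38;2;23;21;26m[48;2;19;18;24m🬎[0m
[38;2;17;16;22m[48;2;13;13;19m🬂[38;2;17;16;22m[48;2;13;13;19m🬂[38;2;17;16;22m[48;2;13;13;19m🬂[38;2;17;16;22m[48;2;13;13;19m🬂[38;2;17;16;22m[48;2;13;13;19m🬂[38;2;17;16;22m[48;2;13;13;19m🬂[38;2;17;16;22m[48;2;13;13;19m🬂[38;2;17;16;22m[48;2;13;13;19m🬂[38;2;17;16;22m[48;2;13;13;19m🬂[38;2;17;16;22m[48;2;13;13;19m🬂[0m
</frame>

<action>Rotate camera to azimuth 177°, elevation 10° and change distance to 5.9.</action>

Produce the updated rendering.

<frame>
[38;2;48;41;44m[48;2;43;37;41m🬂[38;2;48;41;44m[48;2;43;37;41m🬂[38;2;48;41;44m[48;2;43;37;41m🬂[38;2;48;41;44m[48;2;43;37;41m🬂[38;2;48;41;44m[48;2;43;37;41m🬂[38;2;48;41;44m[48;2;43;37;41m🬂[38;2;48;41;44m[48;2;43;37;41m🬂[38;2;48;41;44m[48;2;43;37;41m🬂[38;2;48;41;44m[48;2;43;37;41m🬂[38;2;48;41;44m[48;2;43;37;41m🬂[0m
[38;2;40;34;38m[48;2;36;31;35m🬂[38;2;40;34;38m[48;2;36;31;35m🬂[38;2;40;34;38m[48;2;36;31;35m🬂[38;2;40;34;38m[48;2;36;31;35m🬂[38;2;38;33;37m[48;2;36;13;9m🬎[38;2;36;25;27m[48;2;51;34;34m🬚[38;2;137;59;44m[48;2;37;32;36m🬏[38;2;40;34;38m[48;2;36;31;35m🬂[38;2;40;34;38m[48;2;36;31;35m🬂[38;2;40;34;38m[48;2;36;31;35m🬂[0m
[38;2;31;27;32m[48;2;27;24;29m🬎[38;2;31;27;32m[48;2;27;24;29m🬎[38;2;31;27;32m[48;2;27;24;29m🬎[38;2;30;26;31m[48;2;36;13;9m🬕[38;2;36;13;9m[48;2;36;13;9m [38;2;36;13;9m[48;2;36;13;9m [38;2;35;17;15m[48;2;60;24;17m🬳[38;2;31;27;32m[48;2;27;24;29m🬎[38;2;31;27;32m[48;2;27;24;29m🬎[38;2;31;27;32m[48;2;27;24;29m🬎[0m
[38;2;23;21;26m[48;2;19;18;24m🬎[38;2;23;21;26m[48;2;19;18;24m🬎[38;2;23;21;26m[48;2;19;18;24m🬎[38;2;23;21;26m[48;2;19;18;24m🬎[38;2;36;13;9m[48;2;19;18;24m🬎[38;2;36;13;9m[48;2;19;18;24m🬎[38;2;36;13;9m[48;2;21;19;25m🬄[38;2;23;21;26m[48;2;19;18;24m🬎[38;2;23;21;26m[48;2;19;18;24m🬎[38;2;23;21;26m[48;2;19;18;24m🬎[0m
[38;2;17;16;22m[48;2;13;13;19m🬂[38;2;17;16;22m[48;2;13;13;19m🬂[38;2;17;16;22m[48;2;13;13;19m🬂[38;2;17;16;22m[48;2;13;13;19m🬂[38;2;17;16;22m[48;2;13;13;19m🬂[38;2;17;16;22m[48;2;13;13;19m🬂[38;2;17;16;22m[48;2;13;13;19m🬂[38;2;17;16;22m[48;2;13;13;19m🬂[38;2;17;16;22m[48;2;13;13;19m🬂[38;2;17;16;22m[48;2;13;13;19m🬂[0m
</frame>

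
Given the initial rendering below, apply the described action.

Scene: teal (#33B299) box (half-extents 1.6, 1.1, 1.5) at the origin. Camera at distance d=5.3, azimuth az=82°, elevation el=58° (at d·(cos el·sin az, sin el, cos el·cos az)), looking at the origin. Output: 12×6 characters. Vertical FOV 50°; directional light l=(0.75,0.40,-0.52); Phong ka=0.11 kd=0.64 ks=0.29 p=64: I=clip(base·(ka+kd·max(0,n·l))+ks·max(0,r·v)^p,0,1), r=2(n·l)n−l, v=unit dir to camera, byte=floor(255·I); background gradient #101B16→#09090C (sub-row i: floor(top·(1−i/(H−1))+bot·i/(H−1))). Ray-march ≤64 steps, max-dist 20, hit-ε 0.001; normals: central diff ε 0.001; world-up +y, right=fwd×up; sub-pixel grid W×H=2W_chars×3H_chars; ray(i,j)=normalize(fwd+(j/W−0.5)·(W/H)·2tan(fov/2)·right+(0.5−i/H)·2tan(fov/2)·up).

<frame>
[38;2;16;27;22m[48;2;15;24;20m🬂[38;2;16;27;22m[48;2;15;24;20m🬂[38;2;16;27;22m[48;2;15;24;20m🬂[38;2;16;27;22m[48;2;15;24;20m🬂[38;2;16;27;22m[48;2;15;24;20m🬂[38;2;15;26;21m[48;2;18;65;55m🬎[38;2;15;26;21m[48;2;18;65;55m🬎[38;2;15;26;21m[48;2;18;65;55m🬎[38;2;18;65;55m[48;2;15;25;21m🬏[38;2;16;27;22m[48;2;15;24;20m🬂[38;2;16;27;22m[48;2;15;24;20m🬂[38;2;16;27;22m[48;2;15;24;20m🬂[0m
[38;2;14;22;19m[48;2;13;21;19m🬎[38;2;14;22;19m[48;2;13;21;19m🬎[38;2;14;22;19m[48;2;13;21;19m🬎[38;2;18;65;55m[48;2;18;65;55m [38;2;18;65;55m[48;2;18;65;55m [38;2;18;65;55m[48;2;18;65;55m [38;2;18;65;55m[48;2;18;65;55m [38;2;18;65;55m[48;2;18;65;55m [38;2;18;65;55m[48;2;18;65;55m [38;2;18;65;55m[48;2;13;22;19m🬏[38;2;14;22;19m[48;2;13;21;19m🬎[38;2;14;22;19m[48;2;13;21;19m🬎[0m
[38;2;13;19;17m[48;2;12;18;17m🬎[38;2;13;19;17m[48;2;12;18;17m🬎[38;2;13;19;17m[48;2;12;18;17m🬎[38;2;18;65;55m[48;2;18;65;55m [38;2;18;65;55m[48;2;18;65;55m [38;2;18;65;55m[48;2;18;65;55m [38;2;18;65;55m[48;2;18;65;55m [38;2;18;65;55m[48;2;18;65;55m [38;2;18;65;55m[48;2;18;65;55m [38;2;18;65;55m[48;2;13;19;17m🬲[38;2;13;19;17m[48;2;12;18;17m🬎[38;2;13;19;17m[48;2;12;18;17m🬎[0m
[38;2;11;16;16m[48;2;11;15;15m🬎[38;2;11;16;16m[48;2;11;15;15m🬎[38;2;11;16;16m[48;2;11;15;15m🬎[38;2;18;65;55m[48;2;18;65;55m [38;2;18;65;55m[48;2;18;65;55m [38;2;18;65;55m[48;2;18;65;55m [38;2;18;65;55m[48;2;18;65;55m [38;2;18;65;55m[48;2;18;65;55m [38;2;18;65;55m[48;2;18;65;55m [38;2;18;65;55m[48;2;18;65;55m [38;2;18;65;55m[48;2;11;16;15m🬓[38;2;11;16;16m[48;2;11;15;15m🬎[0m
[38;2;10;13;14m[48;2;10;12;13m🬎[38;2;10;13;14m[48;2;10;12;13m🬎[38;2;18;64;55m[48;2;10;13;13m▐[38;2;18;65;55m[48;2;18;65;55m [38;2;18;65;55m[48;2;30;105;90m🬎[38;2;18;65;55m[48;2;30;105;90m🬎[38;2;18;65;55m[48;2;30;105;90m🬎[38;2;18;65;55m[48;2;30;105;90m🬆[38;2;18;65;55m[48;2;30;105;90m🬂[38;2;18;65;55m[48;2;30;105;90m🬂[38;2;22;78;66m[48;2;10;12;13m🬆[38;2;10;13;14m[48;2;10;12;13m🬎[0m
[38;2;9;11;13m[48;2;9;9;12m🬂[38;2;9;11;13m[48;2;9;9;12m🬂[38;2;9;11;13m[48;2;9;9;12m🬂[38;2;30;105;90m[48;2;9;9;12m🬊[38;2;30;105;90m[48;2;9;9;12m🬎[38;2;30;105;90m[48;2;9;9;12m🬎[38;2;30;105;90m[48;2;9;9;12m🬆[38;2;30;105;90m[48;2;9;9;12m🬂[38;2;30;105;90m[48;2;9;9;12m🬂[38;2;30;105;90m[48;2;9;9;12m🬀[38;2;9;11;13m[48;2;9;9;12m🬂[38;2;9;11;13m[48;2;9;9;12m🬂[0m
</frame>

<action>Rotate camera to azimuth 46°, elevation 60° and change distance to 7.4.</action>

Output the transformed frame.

<frame>
[38;2;16;27;22m[48;2;15;24;20m🬂[38;2;16;27;22m[48;2;15;24;20m🬂[38;2;16;27;22m[48;2;15;24;20m🬂[38;2;16;27;22m[48;2;15;24;20m🬂[38;2;16;27;22m[48;2;15;24;20m🬂[38;2;16;27;22m[48;2;15;24;20m🬂[38;2;16;27;22m[48;2;15;24;20m🬂[38;2;16;27;22m[48;2;15;24;20m🬂[38;2;16;27;22m[48;2;15;24;20m🬂[38;2;16;27;22m[48;2;15;24;20m🬂[38;2;16;27;22m[48;2;15;24;20m🬂[38;2;16;27;22m[48;2;15;24;20m🬂[0m
[38;2;14;22;19m[48;2;13;21;19m🬎[38;2;14;22;19m[48;2;13;21;19m🬎[38;2;14;22;19m[48;2;13;21;19m🬎[38;2;14;22;19m[48;2;13;21;19m🬎[38;2;13;22;19m[48;2;18;65;55m🬝[38;2;14;22;19m[48;2;18;65;55m🬆[38;2;18;65;55m[48;2;14;23;20m🬺[38;2;14;22;19m[48;2;18;65;55m🬎[38;2;14;22;19m[48;2;13;21;19m🬎[38;2;14;22;19m[48;2;13;21;19m🬎[38;2;14;22;19m[48;2;13;21;19m🬎[38;2;14;22;19m[48;2;13;21;19m🬎[0m
[38;2;13;19;17m[48;2;12;18;17m🬎[38;2;13;19;17m[48;2;12;18;17m🬎[38;2;13;19;17m[48;2;12;18;17m🬎[38;2;18;65;55m[48;2;10;19;17m🬩[38;2;18;65;55m[48;2;18;65;55m [38;2;18;65;55m[48;2;18;65;55m [38;2;18;65;55m[48;2;18;65;55m [38;2;18;65;55m[48;2;18;65;55m [38;2;18;65;55m[48;2;13;20;18m🬺[38;2;18;65;55m[48;2;12;19;17m🬏[38;2;13;19;17m[48;2;12;18;17m🬎[38;2;13;19;17m[48;2;12;18;17m🬎[0m
[38;2;11;16;16m[48;2;11;15;15m🬎[38;2;11;16;16m[48;2;11;15;15m🬎[38;2;11;16;16m[48;2;11;15;15m🬎[38;2;11;15;15m[48;2;5;19;16m🬲[38;2;18;65;55m[48;2;5;19;16m🬊[38;2;18;65;55m[48;2;18;65;55m [38;2;18;65;55m[48;2;18;65;55m [38;2;18;65;55m[48;2;18;65;55m [38;2;22;81;69m[48;2;11;15;15m🬝[38;2;11;16;16m[48;2;11;15;15m🬎[38;2;11;16;16m[48;2;11;15;15m🬎[38;2;11;16;16m[48;2;11;15;15m🬎[0m
[38;2;10;13;14m[48;2;10;12;13m🬎[38;2;10;13;14m[48;2;10;12;13m🬎[38;2;10;13;14m[48;2;10;12;13m🬎[38;2;10;13;14m[48;2;10;12;13m🬎[38;2;5;19;16m[48;2;10;12;13m🬁[38;2;18;65;55m[48;2;6;17;15m🬁[38;2;5;19;16m[48;2;20;73;62m🬏[38;2;26;91;78m[48;2;10;12;13m🬆[38;2;10;13;14m[48;2;10;12;13m🬎[38;2;10;13;14m[48;2;10;12;13m🬎[38;2;10;13;14m[48;2;10;12;13m🬎[38;2;10;13;14m[48;2;10;12;13m🬎[0m
[38;2;9;11;13m[48;2;9;9;12m🬂[38;2;9;11;13m[48;2;9;9;12m🬂[38;2;9;11;13m[48;2;9;9;12m🬂[38;2;9;11;13m[48;2;9;9;12m🬂[38;2;9;11;13m[48;2;9;9;12m🬂[38;2;9;11;13m[48;2;9;9;12m🬂[38;2;5;19;16m[48;2;9;9;12m🬀[38;2;9;11;13m[48;2;9;9;12m🬂[38;2;9;11;13m[48;2;9;9;12m🬂[38;2;9;11;13m[48;2;9;9;12m🬂[38;2;9;11;13m[48;2;9;9;12m🬂[38;2;9;11;13m[48;2;9;9;12m🬂[0m
</frame>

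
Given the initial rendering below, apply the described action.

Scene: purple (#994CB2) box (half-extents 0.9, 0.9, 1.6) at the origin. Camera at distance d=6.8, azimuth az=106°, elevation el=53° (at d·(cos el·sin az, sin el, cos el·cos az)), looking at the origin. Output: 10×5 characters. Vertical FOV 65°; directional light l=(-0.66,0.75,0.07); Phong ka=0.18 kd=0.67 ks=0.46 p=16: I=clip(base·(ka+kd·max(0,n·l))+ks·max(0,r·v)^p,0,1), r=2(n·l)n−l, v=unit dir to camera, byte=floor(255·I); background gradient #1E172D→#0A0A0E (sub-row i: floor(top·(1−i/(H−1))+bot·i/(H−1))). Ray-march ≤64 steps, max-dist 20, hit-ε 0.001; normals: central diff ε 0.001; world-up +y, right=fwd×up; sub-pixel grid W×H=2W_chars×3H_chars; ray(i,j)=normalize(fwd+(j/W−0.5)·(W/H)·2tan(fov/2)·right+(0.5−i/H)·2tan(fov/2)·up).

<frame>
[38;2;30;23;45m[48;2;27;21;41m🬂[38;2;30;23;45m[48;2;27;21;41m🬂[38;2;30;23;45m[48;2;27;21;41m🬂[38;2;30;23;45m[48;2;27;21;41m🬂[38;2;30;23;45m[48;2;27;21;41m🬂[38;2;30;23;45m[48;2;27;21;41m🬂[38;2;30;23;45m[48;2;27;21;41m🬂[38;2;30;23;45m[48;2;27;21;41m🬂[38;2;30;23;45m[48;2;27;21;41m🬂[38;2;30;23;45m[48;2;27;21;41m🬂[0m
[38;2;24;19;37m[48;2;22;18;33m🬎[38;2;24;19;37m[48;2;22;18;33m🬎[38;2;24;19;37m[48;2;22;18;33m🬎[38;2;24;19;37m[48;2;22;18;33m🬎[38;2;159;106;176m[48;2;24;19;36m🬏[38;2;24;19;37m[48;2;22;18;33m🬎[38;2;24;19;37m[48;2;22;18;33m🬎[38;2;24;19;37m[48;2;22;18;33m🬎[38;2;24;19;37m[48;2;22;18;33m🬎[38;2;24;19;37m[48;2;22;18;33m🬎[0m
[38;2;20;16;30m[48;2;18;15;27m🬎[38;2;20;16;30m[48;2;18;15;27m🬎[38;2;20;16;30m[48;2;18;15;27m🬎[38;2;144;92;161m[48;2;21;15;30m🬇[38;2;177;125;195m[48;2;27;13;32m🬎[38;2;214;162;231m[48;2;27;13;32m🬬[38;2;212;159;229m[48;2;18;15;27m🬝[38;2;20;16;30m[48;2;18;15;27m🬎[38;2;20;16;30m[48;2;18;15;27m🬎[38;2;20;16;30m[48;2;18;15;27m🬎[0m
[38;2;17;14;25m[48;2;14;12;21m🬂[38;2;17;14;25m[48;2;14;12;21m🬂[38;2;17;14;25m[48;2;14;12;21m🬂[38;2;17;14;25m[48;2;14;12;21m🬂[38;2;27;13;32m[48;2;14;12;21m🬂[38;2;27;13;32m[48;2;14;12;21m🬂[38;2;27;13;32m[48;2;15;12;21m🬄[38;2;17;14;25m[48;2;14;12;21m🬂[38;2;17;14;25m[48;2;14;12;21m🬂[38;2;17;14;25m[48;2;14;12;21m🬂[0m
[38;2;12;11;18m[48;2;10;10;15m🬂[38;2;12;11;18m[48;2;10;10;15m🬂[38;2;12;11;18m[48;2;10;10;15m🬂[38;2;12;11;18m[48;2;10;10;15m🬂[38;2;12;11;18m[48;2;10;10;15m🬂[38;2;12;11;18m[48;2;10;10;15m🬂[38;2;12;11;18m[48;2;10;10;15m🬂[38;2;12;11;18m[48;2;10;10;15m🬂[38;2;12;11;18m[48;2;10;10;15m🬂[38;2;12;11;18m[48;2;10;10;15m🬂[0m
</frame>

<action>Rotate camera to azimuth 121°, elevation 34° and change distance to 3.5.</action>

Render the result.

<frame>
[38;2;30;23;45m[48;2;27;21;41m🬂[38;2;30;23;45m[48;2;27;21;41m🬂[38;2;30;23;45m[48;2;27;21;41m🬂[38;2;30;23;45m[48;2;27;21;41m🬂[38;2;30;23;45m[48;2;27;21;41m🬂[38;2;30;23;45m[48;2;27;21;41m🬂[38;2;30;23;45m[48;2;27;21;41m🬂[38;2;30;23;45m[48;2;27;21;41m🬂[38;2;30;23;45m[48;2;27;21;41m🬂[38;2;30;23;45m[48;2;27;21;41m🬂[0m
[38;2;24;19;37m[48;2;22;18;33m🬎[38;2;24;19;37m[48;2;22;18;33m🬎[38;2;25;18;36m[48;2;104;51;121m🬕[38;2;25;20;38m[48;2;104;52;121m🬂[38;2;25;20;38m[48;2;106;53;123m🬂[38;2;25;20;38m[48;2;110;57;127m🬂[38;2;25;20;38m[48;2;114;62;131m🬂[38;2;24;19;37m[48;2;120;67;137m🬎[38;2;24;19;37m[48;2;117;64;134m🬎[38;2;24;19;37m[48;2;22;18;33m🬎[0m
[38;2;20;16;30m[48;2;18;15;27m🬎[38;2;20;16;30m[48;2;18;15;27m🬎[38;2;27;13;32m[48;2;18;15;27m🬬[38;2;27;13;32m[48;2;27;13;32m [38;2;110;58;127m[48;2;27;13;32m🬂[38;2;121;68;138m[48;2;27;13;32m🬂[38;2;140;88;157m[48;2;27;13;32m🬎[38;2;27;13;32m[48;2;147;95;164m🬏[38;2;144;91;161m[48;2;19;16;29m▌[38;2;20;16;30m[48;2;18;15;27m🬎[0m
[38;2;17;14;25m[48;2;14;12;21m🬂[38;2;17;14;25m[48;2;14;12;21m🬂[38;2;27;13;32m[48;2;15;12;21m🬁[38;2;27;13;32m[48;2;14;12;20m🬎[38;2;27;13;32m[48;2;27;13;32m [38;2;27;13;32m[48;2;27;13;32m [38;2;27;13;32m[48;2;27;13;32m [38;2;27;13;32m[48;2;27;13;32m [38;2;27;13;32m[48;2;15;12;21m🬀[38;2;17;14;25m[48;2;14;12;21m🬂[0m
[38;2;12;11;18m[48;2;10;10;15m🬂[38;2;12;11;18m[48;2;10;10;15m🬂[38;2;12;11;18m[48;2;10;10;15m🬂[38;2;12;11;18m[48;2;10;10;15m🬂[38;2;12;11;18m[48;2;10;10;15m🬂[38;2;27;13;32m[48;2;10;10;14m🬊[38;2;27;13;32m[48;2;10;10;14m🬬[38;2;27;13;32m[48;2;10;10;15m🬕[38;2;12;11;18m[48;2;10;10;15m🬂[38;2;12;11;18m[48;2;10;10;15m🬂[0m
</frame>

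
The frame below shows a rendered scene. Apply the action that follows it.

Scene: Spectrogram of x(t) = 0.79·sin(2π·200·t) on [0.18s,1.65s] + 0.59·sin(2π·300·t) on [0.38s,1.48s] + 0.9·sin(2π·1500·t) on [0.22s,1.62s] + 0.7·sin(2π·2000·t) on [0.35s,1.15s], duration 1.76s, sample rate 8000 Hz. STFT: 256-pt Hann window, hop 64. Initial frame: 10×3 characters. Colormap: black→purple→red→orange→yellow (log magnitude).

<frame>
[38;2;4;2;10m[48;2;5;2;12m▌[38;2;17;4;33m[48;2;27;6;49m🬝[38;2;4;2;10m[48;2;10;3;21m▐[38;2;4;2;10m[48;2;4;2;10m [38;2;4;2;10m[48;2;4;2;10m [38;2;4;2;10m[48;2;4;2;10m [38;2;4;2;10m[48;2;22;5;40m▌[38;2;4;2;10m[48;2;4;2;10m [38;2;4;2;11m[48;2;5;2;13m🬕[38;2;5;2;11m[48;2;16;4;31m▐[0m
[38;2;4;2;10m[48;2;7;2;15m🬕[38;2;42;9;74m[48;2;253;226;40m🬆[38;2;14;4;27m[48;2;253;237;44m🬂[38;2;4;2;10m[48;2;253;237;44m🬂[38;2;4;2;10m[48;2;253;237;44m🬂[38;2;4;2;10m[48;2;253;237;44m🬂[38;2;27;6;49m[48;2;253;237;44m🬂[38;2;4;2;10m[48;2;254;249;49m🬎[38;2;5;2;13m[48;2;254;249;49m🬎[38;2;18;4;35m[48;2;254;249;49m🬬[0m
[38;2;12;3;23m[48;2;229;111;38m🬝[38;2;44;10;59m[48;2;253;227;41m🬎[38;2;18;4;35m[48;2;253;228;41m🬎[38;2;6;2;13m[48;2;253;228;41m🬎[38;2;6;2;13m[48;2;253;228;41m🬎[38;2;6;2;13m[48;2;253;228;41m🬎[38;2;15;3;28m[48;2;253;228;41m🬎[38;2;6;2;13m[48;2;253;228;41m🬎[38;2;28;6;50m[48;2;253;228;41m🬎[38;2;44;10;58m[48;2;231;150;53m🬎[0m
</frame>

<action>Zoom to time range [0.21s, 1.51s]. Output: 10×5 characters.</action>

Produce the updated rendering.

<frame>
[38;2;6;2;13m[48;2;13;3;25m▐[38;2;4;2;10m[48;2;17;4;32m▐[38;2;4;2;10m[48;2;4;2;10m [38;2;4;2;10m[48;2;4;2;10m [38;2;4;2;10m[48;2;4;2;10m [38;2;4;2;10m[48;2;4;2;10m [38;2;4;2;10m[48;2;4;2;10m [38;2;4;2;10m[48;2;17;4;32m▐[38;2;4;2;10m[48;2;4;2;10m [38;2;4;2;10m[48;2;5;2;12m▌[0m
[38;2;8;2;17m[48;2;17;4;32m▐[38;2;4;2;10m[48;2;27;6;49m▐[38;2;4;2;10m[48;2;4;2;10m [38;2;4;2;10m[48;2;4;2;10m [38;2;4;2;10m[48;2;4;2;10m [38;2;4;2;10m[48;2;4;2;10m [38;2;4;2;10m[48;2;4;2;10m [38;2;4;2;10m[48;2;27;6;49m▐[38;2;4;2;10m[48;2;4;2;10m [38;2;4;2;10m[48;2;5;2;13m▌[0m
[38;2;24;6;44m[48;2;112;28;85m🬬[38;2;46;11;48m[48;2;253;226;40m🬰[38;2;4;2;10m[48;2;253;226;40m🬰[38;2;4;2;10m[48;2;253;226;40m🬰[38;2;4;2;10m[48;2;253;226;40m🬰[38;2;4;2;10m[48;2;253;226;40m🬰[38;2;4;2;10m[48;2;253;226;40m🬰[38;2;37;9;41m[48;2;253;226;40m🬸[38;2;4;2;10m[48;2;4;2;11m🬎[38;2;4;2;10m[48;2;7;2;15m▌[0m
[38;2;254;249;49m[48;2;31;7;45m🬂[38;2;254;249;49m[48;2;13;3;26m🬂[38;2;254;249;49m[48;2;4;2;10m🬂[38;2;254;249;49m[48;2;4;2;10m🬂[38;2;254;249;49m[48;2;4;2;10m🬂[38;2;254;249;49m[48;2;4;2;10m🬂[38;2;254;249;49m[48;2;4;2;10m🬂[38;2;254;249;49m[48;2;13;3;26m🬂[38;2;254;249;49m[48;2;4;2;10m🬂[38;2;254;249;49m[48;2;9;3;20m🬂[0m
[38;2;28;6;50m[48;2;253;227;40m🬎[38;2;20;5;37m[48;2;252;214;35m🬂[38;2;5;2;12m[48;2;252;214;35m🬂[38;2;5;2;12m[48;2;252;214;35m🬂[38;2;5;2;12m[48;2;252;214;35m🬂[38;2;5;2;12m[48;2;252;214;35m🬂[38;2;5;2;12m[48;2;252;214;35m🬂[38;2;11;3;23m[48;2;252;214;35m🬂[38;2;5;2;12m[48;2;252;214;35m🬂[38;2;20;5;37m[48;2;252;214;35m🬂[0m
</frame>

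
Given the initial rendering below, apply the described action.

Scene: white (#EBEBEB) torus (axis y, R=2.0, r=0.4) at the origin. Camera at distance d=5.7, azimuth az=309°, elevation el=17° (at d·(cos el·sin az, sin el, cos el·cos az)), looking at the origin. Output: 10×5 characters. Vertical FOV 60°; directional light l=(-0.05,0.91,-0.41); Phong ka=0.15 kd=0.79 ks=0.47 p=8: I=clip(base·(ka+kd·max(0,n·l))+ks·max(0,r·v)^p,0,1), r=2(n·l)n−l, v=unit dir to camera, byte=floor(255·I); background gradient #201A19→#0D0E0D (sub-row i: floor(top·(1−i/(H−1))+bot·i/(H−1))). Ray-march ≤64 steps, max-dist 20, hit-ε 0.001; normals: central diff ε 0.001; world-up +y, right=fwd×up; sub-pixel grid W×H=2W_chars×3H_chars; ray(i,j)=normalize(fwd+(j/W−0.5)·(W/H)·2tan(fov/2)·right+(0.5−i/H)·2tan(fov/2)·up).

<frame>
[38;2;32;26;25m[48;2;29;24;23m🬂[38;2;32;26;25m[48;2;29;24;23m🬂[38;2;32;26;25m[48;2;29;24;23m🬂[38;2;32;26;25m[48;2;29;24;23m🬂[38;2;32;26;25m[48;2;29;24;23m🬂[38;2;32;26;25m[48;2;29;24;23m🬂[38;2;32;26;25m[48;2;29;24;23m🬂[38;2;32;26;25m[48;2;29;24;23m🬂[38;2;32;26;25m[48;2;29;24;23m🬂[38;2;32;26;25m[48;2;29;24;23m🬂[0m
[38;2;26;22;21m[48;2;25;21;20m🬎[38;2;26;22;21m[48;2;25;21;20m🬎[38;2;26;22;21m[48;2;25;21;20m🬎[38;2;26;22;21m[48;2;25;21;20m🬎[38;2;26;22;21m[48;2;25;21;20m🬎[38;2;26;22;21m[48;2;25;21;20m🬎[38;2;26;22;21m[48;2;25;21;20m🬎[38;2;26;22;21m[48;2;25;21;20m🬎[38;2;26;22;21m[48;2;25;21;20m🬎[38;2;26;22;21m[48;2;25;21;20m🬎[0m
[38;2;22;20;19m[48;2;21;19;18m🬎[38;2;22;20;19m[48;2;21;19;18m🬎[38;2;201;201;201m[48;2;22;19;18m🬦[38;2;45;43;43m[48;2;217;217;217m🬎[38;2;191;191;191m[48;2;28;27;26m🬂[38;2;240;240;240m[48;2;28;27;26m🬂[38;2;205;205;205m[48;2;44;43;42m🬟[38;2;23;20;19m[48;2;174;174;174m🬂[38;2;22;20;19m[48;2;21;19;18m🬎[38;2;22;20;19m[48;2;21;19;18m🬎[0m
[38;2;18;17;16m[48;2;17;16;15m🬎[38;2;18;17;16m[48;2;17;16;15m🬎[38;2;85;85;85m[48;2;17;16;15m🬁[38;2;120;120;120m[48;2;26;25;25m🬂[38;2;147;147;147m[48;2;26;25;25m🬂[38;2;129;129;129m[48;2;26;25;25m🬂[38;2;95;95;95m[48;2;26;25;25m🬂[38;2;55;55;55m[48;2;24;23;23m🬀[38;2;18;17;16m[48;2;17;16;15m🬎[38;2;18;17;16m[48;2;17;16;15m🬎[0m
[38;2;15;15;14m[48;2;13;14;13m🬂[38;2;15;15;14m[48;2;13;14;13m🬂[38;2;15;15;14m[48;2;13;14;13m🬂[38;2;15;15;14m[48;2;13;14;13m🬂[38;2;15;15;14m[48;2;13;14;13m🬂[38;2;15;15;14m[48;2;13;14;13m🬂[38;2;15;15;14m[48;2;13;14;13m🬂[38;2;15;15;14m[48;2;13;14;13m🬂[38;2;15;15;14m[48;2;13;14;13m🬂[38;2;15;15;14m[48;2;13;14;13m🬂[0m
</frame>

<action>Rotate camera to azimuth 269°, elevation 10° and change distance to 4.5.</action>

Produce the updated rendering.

<frame>
[38;2;32;26;25m[48;2;29;24;23m🬂[38;2;32;26;25m[48;2;29;24;23m🬂[38;2;32;26;25m[48;2;29;24;23m🬂[38;2;32;26;25m[48;2;29;24;23m🬂[38;2;32;26;25m[48;2;29;24;23m🬂[38;2;32;26;25m[48;2;29;24;23m🬂[38;2;32;26;25m[48;2;29;24;23m🬂[38;2;32;26;25m[48;2;29;24;23m🬂[38;2;32;26;25m[48;2;29;24;23m🬂[38;2;32;26;25m[48;2;29;24;23m🬂[0m
[38;2;26;22;21m[48;2;25;21;20m🬎[38;2;26;22;21m[48;2;25;21;20m🬎[38;2;26;22;21m[48;2;25;21;20m🬎[38;2;26;22;21m[48;2;25;21;20m🬎[38;2;26;22;21m[48;2;25;21;20m🬎[38;2;26;22;21m[48;2;25;21;20m🬎[38;2;26;22;21m[48;2;25;21;20m🬎[38;2;26;22;21m[48;2;25;21;20m🬎[38;2;26;22;21m[48;2;25;21;20m🬎[38;2;26;22;21m[48;2;25;21;20m🬎[0m
[38;2;22;20;19m[48;2;21;19;18m🬎[38;2;22;20;19m[48;2;183;183;183m🬆[38;2;23;20;19m[48;2;212;212;212m🬂[38;2;29;27;27m[48;2;255;255;255m🬎[38;2;31;30;29m[48;2;238;238;238m🬌[38;2;43;43;43m[48;2;208;208;208m🬋[38;2;43;41;40m[48;2;150;150;150m🬆[38;2;23;20;19m[48;2;160;160;160m🬂[38;2;47;45;45m[48;2;161;161;161m🬡[38;2;45;45;45m[48;2;22;19;18m🬏[0m
[38;2;18;17;16m[48;2;17;16;15m🬎[38;2;106;106;106m[48;2;21;20;19m🬁[38;2;120;120;120m[48;2;28;28;27m🬂[38;2;126;126;126m[48;2;44;44;44m🬂[38;2;123;123;123m[48;2;44;44;44m🬂[38;2;112;112;112m[48;2;40;40;40m🬂[38;2;97;97;97m[48;2;35;35;35m🬂[38;2;75;75;75m[48;2;30;30;30m🬂[38;2;38;38;38m[48;2;17;16;15m🬎[38;2;18;17;16m[48;2;17;16;15m🬎[0m
[38;2;15;15;14m[48;2;13;14;13m🬂[38;2;15;15;14m[48;2;13;14;13m🬂[38;2;15;15;14m[48;2;13;14;13m🬂[38;2;15;15;14m[48;2;13;14;13m🬂[38;2;15;15;14m[48;2;13;14;13m🬂[38;2;15;15;14m[48;2;13;14;13m🬂[38;2;15;15;14m[48;2;13;14;13m🬂[38;2;15;15;14m[48;2;13;14;13m🬂[38;2;15;15;14m[48;2;13;14;13m🬂[38;2;15;15;14m[48;2;13;14;13m🬂[0m
</frame>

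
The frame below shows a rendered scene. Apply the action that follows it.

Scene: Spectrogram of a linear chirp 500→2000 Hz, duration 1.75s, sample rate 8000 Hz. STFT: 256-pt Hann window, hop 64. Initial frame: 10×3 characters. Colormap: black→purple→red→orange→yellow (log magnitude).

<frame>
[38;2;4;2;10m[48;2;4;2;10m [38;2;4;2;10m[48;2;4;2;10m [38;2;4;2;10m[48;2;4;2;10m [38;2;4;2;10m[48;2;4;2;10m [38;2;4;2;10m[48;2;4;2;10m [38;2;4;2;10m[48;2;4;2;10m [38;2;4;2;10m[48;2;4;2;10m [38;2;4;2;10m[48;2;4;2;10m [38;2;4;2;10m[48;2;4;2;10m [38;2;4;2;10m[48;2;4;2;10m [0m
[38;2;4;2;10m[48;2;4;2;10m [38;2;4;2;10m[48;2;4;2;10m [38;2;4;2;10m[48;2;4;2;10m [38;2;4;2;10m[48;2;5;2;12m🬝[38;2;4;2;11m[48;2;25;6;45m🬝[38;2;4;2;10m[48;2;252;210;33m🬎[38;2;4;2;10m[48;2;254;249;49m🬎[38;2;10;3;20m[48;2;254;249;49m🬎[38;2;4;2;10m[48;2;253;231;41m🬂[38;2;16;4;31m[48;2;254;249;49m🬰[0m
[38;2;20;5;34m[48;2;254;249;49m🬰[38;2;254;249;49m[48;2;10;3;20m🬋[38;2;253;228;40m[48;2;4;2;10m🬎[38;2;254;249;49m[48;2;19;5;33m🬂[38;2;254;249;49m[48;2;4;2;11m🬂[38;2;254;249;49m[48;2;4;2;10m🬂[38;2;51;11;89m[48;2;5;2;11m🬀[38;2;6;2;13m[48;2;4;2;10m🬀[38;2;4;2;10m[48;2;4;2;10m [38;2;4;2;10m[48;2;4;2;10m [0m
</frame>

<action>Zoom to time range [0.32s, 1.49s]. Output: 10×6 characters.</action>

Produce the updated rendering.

<frame>
[38;2;4;2;10m[48;2;4;2;10m [38;2;4;2;10m[48;2;4;2;10m [38;2;4;2;10m[48;2;4;2;10m [38;2;4;2;10m[48;2;4;2;10m [38;2;4;2;10m[48;2;4;2;10m [38;2;4;2;10m[48;2;4;2;10m [38;2;4;2;10m[48;2;4;2;10m [38;2;4;2;10m[48;2;4;2;10m [38;2;4;2;10m[48;2;4;2;10m [38;2;4;2;10m[48;2;4;2;10m [0m
[38;2;4;2;10m[48;2;4;2;10m [38;2;4;2;10m[48;2;4;2;10m [38;2;4;2;10m[48;2;4;2;10m [38;2;4;2;10m[48;2;4;2;10m [38;2;4;2;10m[48;2;4;2;10m [38;2;4;2;10m[48;2;4;2;10m [38;2;4;2;10m[48;2;4;2;10m [38;2;4;2;10m[48;2;4;2;10m [38;2;4;2;10m[48;2;4;2;10m [38;2;4;2;10m[48;2;4;2;10m [0m
[38;2;4;2;10m[48;2;4;2;10m [38;2;4;2;10m[48;2;4;2;10m [38;2;4;2;10m[48;2;4;2;10m [38;2;4;2;10m[48;2;4;2;10m [38;2;4;2;10m[48;2;4;2;10m [38;2;4;2;10m[48;2;4;2;10m [38;2;4;2;10m[48;2;4;2;10m [38;2;4;2;10m[48;2;4;2;10m [38;2;4;2;10m[48;2;4;2;11m🬝[38;2;4;2;10m[48;2;5;2;11m🬎[0m
[38;2;4;2;10m[48;2;4;2;10m [38;2;4;2;10m[48;2;4;2;10m [38;2;4;2;10m[48;2;5;2;11m🬝[38;2;4;2;10m[48;2;8;2;17m🬝[38;2;6;2;13m[48;2;64;15;89m🬝[38;2;5;2;11m[48;2;253;225;39m🬎[38;2;10;3;21m[48;2;254;249;49m🬎[38;2;61;16;35m[48;2;254;248;48m🬆[38;2;24;5;43m[48;2;253;228;40m🬡[38;2;253;234;43m[48;2;23;6;42m🬍[0m
[38;2;22;5;37m[48;2;253;231;42m🬆[38;2;52;13;39m[48;2;254;247;48m🬡[38;2;254;249;49m[48;2;53;13;48m🬋[38;2;253;234;43m[48;2;6;2;13m🬎[38;2;254;249;49m[48;2;19;5;34m🬂[38;2;254;246;48m[48;2;5;2;12m🬂[38;2;126;32;84m[48;2;8;2;17m🬀[38;2;8;2;17m[48;2;4;2;10m🬂[38;2;5;2;11m[48;2;4;2;10m🬂[38;2;4;2;11m[48;2;4;2;10m🬀[0m
[38;2;14;4;27m[48;2;4;2;11m🬀[38;2;6;2;13m[48;2;4;2;10m🬀[38;2;4;2;11m[48;2;4;2;10m🬀[38;2;4;2;10m[48;2;4;2;10m [38;2;4;2;10m[48;2;4;2;10m [38;2;4;2;10m[48;2;4;2;10m [38;2;4;2;10m[48;2;4;2;10m [38;2;4;2;10m[48;2;4;2;10m [38;2;4;2;10m[48;2;4;2;10m [38;2;4;2;10m[48;2;4;2;10m [0m
</frame>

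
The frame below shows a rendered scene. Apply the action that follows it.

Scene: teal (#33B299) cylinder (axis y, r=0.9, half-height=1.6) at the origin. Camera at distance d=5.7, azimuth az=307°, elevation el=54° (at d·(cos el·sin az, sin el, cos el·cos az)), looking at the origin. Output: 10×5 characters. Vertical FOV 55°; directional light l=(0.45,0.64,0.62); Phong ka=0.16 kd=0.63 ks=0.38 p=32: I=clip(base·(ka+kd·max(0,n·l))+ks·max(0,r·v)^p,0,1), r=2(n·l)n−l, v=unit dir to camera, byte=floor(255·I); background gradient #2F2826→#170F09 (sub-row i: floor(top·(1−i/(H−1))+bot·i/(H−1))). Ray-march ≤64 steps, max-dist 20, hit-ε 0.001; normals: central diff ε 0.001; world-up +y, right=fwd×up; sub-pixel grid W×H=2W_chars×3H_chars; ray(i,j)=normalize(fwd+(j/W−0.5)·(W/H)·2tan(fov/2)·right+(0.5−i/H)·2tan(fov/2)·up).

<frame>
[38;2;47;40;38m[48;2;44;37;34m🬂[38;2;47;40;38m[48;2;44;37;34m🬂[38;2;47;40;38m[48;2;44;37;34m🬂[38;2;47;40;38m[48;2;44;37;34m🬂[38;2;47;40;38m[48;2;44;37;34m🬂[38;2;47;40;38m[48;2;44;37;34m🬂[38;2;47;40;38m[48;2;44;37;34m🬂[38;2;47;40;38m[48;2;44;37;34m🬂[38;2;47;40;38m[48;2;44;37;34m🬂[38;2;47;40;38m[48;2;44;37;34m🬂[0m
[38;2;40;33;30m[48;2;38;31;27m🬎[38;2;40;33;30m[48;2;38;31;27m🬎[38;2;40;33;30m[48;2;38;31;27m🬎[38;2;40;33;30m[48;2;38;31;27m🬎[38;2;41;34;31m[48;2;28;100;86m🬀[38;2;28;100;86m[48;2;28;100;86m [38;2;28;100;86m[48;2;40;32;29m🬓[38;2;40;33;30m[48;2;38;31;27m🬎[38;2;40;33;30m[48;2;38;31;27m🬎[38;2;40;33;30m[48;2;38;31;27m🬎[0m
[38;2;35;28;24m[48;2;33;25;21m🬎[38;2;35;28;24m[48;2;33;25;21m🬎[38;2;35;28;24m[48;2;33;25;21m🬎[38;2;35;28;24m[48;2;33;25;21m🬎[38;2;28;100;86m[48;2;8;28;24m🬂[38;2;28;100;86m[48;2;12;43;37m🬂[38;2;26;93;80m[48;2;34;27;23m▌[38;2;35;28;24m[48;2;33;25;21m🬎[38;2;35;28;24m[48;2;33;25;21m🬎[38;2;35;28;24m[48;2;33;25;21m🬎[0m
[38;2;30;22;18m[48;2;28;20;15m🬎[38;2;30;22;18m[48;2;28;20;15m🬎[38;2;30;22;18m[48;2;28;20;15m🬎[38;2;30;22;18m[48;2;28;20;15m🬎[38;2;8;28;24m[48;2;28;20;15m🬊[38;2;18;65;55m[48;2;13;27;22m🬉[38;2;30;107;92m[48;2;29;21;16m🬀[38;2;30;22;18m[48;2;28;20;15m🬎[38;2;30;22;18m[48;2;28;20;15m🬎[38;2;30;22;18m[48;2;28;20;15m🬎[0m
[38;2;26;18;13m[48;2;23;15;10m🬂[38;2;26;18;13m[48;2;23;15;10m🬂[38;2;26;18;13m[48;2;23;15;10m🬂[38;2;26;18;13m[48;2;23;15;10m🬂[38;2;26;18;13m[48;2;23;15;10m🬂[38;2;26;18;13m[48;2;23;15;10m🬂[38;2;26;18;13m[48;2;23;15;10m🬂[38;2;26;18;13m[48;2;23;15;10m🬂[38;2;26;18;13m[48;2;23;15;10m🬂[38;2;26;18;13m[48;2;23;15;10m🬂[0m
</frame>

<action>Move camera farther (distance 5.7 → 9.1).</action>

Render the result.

<frame>
[38;2;47;40;38m[48;2;44;37;34m🬂[38;2;47;40;38m[48;2;44;37;34m🬂[38;2;47;40;38m[48;2;44;37;34m🬂[38;2;47;40;38m[48;2;44;37;34m🬂[38;2;47;40;38m[48;2;44;37;34m🬂[38;2;47;40;38m[48;2;44;37;34m🬂[38;2;47;40;38m[48;2;44;37;34m🬂[38;2;47;40;38m[48;2;44;37;34m🬂[38;2;47;40;38m[48;2;44;37;34m🬂[38;2;47;40;38m[48;2;44;37;34m🬂[0m
[38;2;40;33;30m[48;2;38;31;27m🬎[38;2;40;33;30m[48;2;38;31;27m🬎[38;2;40;33;30m[48;2;38;31;27m🬎[38;2;40;33;30m[48;2;38;31;27m🬎[38;2;40;32;29m[48;2;28;100;86m🬝[38;2;40;33;30m[48;2;28;100;86m🬎[38;2;40;33;30m[48;2;38;31;27m🬎[38;2;40;33;30m[48;2;38;31;27m🬎[38;2;40;33;30m[48;2;38;31;27m🬎[38;2;40;33;30m[48;2;38;31;27m🬎[0m
[38;2;35;28;24m[48;2;33;25;21m🬎[38;2;35;28;24m[48;2;33;25;21m🬎[38;2;35;28;24m[48;2;33;25;21m🬎[38;2;35;28;24m[48;2;33;25;21m🬎[38;2;28;100;86m[48;2;24;27;23m🬁[38;2;26;92;79m[48;2;8;30;25m🬬[38;2;35;28;24m[48;2;33;25;21m🬎[38;2;35;28;24m[48;2;33;25;21m🬎[38;2;35;28;24m[48;2;33;25;21m🬎[38;2;35;28;24m[48;2;33;25;21m🬎[0m
[38;2;30;22;18m[48;2;28;20;15m🬎[38;2;30;22;18m[48;2;28;20;15m🬎[38;2;30;22;18m[48;2;28;20;15m🬎[38;2;30;22;18m[48;2;28;20;15m🬎[38;2;29;21;16m[48;2;8;28;24m🬺[38;2;26;91;78m[48;2;24;22;17m🬁[38;2;30;22;18m[48;2;28;20;15m🬎[38;2;30;22;18m[48;2;28;20;15m🬎[38;2;30;22;18m[48;2;28;20;15m🬎[38;2;30;22;18m[48;2;28;20;15m🬎[0m
[38;2;26;18;13m[48;2;23;15;10m🬂[38;2;26;18;13m[48;2;23;15;10m🬂[38;2;26;18;13m[48;2;23;15;10m🬂[38;2;26;18;13m[48;2;23;15;10m🬂[38;2;26;18;13m[48;2;23;15;10m🬂[38;2;26;18;13m[48;2;23;15;10m🬂[38;2;26;18;13m[48;2;23;15;10m🬂[38;2;26;18;13m[48;2;23;15;10m🬂[38;2;26;18;13m[48;2;23;15;10m🬂[38;2;26;18;13m[48;2;23;15;10m🬂[0m
</frame>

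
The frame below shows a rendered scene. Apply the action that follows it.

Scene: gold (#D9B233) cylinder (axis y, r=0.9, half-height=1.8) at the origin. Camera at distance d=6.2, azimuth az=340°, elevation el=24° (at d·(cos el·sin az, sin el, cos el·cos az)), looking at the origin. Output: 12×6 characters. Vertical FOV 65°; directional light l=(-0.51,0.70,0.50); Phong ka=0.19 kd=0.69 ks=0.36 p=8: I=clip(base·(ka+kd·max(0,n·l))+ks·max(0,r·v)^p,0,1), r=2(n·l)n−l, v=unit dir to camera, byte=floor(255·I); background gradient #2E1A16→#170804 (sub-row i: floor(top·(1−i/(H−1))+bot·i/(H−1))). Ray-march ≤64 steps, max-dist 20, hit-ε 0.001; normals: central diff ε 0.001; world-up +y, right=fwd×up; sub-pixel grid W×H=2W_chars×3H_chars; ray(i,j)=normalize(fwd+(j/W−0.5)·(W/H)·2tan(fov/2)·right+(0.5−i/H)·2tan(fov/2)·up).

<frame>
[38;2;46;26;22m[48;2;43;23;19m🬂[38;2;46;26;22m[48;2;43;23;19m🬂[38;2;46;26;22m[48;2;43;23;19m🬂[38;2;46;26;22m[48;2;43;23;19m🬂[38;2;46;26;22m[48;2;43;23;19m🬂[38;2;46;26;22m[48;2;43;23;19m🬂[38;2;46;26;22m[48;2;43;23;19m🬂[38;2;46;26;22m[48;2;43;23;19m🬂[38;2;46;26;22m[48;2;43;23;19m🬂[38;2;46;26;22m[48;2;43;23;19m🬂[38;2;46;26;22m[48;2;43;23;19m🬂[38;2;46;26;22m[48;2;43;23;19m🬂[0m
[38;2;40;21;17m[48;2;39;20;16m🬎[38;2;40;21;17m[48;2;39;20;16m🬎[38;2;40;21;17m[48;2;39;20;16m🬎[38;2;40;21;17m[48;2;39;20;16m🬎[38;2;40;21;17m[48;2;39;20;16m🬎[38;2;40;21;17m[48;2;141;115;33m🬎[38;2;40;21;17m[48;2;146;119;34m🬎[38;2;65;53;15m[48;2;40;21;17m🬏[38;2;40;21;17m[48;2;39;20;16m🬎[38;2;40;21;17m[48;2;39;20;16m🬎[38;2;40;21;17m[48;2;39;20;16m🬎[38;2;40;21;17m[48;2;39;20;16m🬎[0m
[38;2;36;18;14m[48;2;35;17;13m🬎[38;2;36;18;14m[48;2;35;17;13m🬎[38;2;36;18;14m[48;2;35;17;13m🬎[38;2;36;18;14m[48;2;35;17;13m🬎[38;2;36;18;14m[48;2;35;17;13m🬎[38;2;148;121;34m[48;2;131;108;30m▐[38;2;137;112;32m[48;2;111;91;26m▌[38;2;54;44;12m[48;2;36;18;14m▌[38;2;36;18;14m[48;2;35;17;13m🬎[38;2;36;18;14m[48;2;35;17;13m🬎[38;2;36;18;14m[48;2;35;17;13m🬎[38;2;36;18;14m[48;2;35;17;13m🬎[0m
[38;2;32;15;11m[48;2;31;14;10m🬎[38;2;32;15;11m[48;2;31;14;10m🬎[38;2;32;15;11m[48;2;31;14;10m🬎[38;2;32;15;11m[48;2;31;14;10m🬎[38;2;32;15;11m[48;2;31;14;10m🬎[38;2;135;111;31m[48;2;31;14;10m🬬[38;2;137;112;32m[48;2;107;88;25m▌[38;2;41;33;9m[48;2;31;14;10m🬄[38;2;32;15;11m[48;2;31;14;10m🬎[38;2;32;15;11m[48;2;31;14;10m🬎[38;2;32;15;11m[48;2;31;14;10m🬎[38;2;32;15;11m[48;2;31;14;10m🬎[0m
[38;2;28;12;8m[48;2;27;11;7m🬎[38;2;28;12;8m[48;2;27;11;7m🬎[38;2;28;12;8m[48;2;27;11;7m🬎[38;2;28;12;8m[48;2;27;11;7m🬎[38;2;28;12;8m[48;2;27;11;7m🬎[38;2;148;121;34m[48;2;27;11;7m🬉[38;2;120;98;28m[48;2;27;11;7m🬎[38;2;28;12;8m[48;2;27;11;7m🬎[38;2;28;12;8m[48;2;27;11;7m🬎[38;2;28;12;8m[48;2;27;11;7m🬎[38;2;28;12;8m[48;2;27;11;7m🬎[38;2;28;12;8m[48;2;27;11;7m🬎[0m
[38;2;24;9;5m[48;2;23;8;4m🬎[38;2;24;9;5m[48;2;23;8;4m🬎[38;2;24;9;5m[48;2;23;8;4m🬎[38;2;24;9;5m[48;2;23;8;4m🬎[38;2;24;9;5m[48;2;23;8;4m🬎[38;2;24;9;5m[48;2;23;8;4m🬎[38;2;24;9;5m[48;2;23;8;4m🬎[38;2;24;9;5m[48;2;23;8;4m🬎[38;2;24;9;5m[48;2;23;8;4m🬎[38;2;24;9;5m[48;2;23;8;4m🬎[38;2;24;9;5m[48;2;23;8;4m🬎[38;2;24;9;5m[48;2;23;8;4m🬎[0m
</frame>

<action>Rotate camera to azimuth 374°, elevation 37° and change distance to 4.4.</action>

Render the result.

<frame>
[38;2;46;26;22m[48;2;43;23;19m🬂[38;2;46;26;22m[48;2;43;23;19m🬂[38;2;46;26;22m[48;2;43;23;19m🬂[38;2;46;26;22m[48;2;43;23;19m🬂[38;2;46;26;22m[48;2;43;23;19m🬂[38;2;46;26;22m[48;2;43;23;19m🬂[38;2;46;26;22m[48;2;43;23;19m🬂[38;2;46;26;22m[48;2;43;23;19m🬂[38;2;46;26;22m[48;2;43;23;19m🬂[38;2;46;26;22m[48;2;43;23;19m🬂[38;2;46;26;22m[48;2;43;23;19m🬂[38;2;46;26;22m[48;2;43;23;19m🬂[0m
[38;2;40;21;17m[48;2;39;20;16m🬎[38;2;40;21;17m[48;2;39;20;16m🬎[38;2;40;21;17m[48;2;39;20;16m🬎[38;2;40;21;17m[48;2;39;20;16m🬎[38;2;144;118;33m[48;2;40;21;17m▐[38;2;142;116;33m[48;2;121;99;28m🬙[38;2;146;119;34m[48;2;84;69;19m🬎[38;2;146;119;34m[48;2;45;37;10m🬂[38;2;40;21;17m[48;2;39;20;16m🬎[38;2;40;21;17m[48;2;39;20;16m🬎[38;2;40;21;17m[48;2;39;20;16m🬎[38;2;40;21;17m[48;2;39;20;16m🬎[0m
[38;2;36;18;14m[48;2;35;17;13m🬎[38;2;36;18;14m[48;2;35;17;13m🬎[38;2;36;18;14m[48;2;35;17;13m🬎[38;2;36;18;14m[48;2;35;17;13m🬎[38;2;36;18;14m[48;2;146;120;34m▌[38;2;115;94;26m[48;2;132;109;30m▐[38;2;95;78;22m[48;2;71;59;16m▌[38;2;46;38;11m[48;2;41;33;9m🬀[38;2;36;18;14m[48;2;35;17;13m🬎[38;2;36;18;14m[48;2;35;17;13m🬎[38;2;36;18;14m[48;2;35;17;13m🬎[38;2;36;18;14m[48;2;35;17;13m🬎[0m
[38;2;32;15;11m[48;2;31;14;10m🬎[38;2;32;15;11m[48;2;31;14;10m🬎[38;2;32;15;11m[48;2;31;14;10m🬎[38;2;32;15;11m[48;2;31;14;10m🬎[38;2;32;15;11m[48;2;31;14;10m🬎[38;2;118;97;27m[48;2;138;113;32m▐[38;2;95;78;22m[48;2;67;55;15m▌[38;2;41;33;9m[48;2;32;15;11m▌[38;2;32;15;11m[48;2;31;14;10m🬎[38;2;32;15;11m[48;2;31;14;10m🬎[38;2;32;15;11m[48;2;31;14;10m🬎[38;2;32;15;11m[48;2;31;14;10m🬎[0m
[38;2;28;12;8m[48;2;27;11;7m🬎[38;2;28;12;8m[48;2;27;11;7m🬎[38;2;28;12;8m[48;2;27;11;7m🬎[38;2;28;12;8m[48;2;27;11;7m🬎[38;2;28;12;8m[48;2;27;11;7m🬎[38;2;131;107;30m[48;2;27;11;7m🬬[38;2;95;78;22m[48;2;60;50;14m▌[38;2;41;33;9m[48;2;27;11;7m🬄[38;2;28;12;8m[48;2;27;11;7m🬎[38;2;28;12;8m[48;2;27;11;7m🬎[38;2;28;12;8m[48;2;27;11;7m🬎[38;2;28;12;8m[48;2;27;11;7m🬎[0m
[38;2;24;9;5m[48;2;23;8;4m🬎[38;2;24;9;5m[48;2;23;8;4m🬎[38;2;24;9;5m[48;2;23;8;4m🬎[38;2;24;9;5m[48;2;23;8;4m🬎[38;2;24;9;5m[48;2;23;8;4m🬎[38;2;24;9;5m[48;2;23;8;4m🬎[38;2;24;9;5m[48;2;23;8;4m🬎[38;2;24;9;5m[48;2;23;8;4m🬎[38;2;24;9;5m[48;2;23;8;4m🬎[38;2;24;9;5m[48;2;23;8;4m🬎[38;2;24;9;5m[48;2;23;8;4m🬎[38;2;24;9;5m[48;2;23;8;4m🬎[0m
</frame>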